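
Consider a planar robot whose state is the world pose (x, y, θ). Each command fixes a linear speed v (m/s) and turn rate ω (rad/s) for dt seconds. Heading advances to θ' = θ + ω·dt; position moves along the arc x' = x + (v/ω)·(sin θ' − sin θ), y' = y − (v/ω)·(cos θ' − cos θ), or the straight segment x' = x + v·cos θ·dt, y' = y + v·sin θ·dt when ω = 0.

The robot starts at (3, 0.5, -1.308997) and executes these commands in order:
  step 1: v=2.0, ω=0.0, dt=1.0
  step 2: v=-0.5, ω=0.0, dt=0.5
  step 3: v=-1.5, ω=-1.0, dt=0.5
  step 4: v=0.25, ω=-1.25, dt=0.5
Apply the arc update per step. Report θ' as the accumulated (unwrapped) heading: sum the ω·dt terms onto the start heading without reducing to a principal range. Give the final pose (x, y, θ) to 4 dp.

(3.3798, -0.5530, -2.4340)

step 1: θ'=-1.3090 (straight) → pose (3.5176, -1.4319, -1.3090)
step 2: θ'=-1.3090 (straight) → pose (3.4529, -1.1904, -1.3090)
step 3: θ'=-1.8090 (R=1.5000) → pose (3.4442, -0.4482, -1.8090)
step 4: θ'=-2.4340 (R=-0.2000) → pose (3.3798, -0.5530, -2.4340)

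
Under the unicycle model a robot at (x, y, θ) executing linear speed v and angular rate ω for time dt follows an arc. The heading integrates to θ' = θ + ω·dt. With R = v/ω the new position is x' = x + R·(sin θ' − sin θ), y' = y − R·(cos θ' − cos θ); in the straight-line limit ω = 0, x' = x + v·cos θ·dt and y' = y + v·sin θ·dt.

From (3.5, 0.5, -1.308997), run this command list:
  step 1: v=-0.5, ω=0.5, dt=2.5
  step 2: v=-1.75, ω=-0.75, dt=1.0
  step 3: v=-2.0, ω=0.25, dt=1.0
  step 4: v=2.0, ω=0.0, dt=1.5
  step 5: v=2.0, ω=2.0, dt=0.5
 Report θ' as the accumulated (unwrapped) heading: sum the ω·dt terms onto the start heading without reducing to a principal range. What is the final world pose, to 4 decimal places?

(2.9967, 1.5711, 0.4410)

step 1: θ'=-0.0590 (R=-1.0000) → pose (2.5930, 1.2394, -0.0590)
step 2: θ'=-0.8090 (R=2.3333) → pose (1.0422, 1.9582, -0.8090)
step 3: θ'=-0.5590 (R=-8.0000) → pose (-0.5038, 3.2187, -0.5590)
step 4: θ'=-0.5590 (straight) → pose (2.0395, 1.6277, -0.5590)
step 5: θ'=0.4410 (R=1.0000) → pose (2.9967, 1.5711, 0.4410)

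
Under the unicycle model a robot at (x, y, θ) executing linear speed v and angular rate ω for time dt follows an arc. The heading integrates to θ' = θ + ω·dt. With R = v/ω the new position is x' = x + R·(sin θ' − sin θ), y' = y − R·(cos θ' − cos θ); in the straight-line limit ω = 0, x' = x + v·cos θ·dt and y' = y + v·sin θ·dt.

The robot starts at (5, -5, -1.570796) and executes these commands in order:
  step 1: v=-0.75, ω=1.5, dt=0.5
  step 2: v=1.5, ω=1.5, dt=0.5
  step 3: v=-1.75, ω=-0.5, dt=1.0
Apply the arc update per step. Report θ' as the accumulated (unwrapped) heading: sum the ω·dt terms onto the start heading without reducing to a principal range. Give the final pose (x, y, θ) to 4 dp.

(3.8833, -4.4290, -0.5708)

step 1: θ'=-0.8208 (R=-0.5000) → pose (4.8658, -4.6592, -0.8208)
step 2: θ'=-0.0708 (R=1.0000) → pose (5.5268, -4.9750, -0.0708)
step 3: θ'=-0.5708 (R=3.5000) → pose (3.8833, -4.4290, -0.5708)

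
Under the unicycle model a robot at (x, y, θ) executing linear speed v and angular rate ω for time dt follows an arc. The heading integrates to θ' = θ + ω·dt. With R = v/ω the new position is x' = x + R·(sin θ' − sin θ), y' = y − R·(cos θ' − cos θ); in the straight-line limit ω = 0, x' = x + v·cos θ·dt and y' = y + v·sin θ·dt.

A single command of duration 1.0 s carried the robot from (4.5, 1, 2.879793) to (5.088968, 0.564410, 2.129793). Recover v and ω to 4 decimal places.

Δθ = 2.129793 − 2.879793 = -0.750000
ω = Δθ/dt = -0.750000/1.0 = -0.7500
R = Δx/(sin θ' − sin θ) = 1.0000
v = R·ω = 1.0000·-0.7500 = -0.7500

v = -0.7500, ω = -0.7500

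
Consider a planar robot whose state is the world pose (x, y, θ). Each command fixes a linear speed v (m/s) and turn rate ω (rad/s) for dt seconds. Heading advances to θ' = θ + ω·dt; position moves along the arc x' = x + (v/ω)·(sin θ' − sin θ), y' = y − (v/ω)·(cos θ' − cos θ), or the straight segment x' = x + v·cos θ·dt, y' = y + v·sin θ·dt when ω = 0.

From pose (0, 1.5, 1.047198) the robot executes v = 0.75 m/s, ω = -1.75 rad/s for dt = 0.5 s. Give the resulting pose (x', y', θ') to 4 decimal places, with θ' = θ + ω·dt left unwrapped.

θ' = 1.0472 + -1.75·0.5 = 0.1722
R = v/ω = 0.75/-1.75 = -0.4286
x' = 0 + -0.4286·(sin 0.1722 − sin 1.0472) = 0.2977
y' = 1.5 − -0.4286·(cos 0.1722 − cos 1.0472) = 1.7079

(0.2977, 1.7079, 0.1722)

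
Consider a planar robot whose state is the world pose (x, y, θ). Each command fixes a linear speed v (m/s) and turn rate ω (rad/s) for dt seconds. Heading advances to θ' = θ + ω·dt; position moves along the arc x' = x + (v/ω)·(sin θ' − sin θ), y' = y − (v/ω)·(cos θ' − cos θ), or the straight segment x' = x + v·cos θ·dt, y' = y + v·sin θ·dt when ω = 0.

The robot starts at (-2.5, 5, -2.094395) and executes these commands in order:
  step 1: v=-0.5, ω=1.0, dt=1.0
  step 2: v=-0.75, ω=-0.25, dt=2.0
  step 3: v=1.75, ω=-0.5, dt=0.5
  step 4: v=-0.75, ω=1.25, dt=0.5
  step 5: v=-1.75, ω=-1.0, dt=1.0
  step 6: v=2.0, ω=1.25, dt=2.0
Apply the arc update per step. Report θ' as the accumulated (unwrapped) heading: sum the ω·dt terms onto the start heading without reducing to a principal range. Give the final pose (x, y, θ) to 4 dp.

step 1: θ'=-1.0944 (R=-0.5000) → pose (-2.4887, 5.4793, -1.0944)
step 2: θ'=-1.5944 (R=3.0000) → pose (-2.8219, 6.9258, -1.5944)
step 3: θ'=-1.8444 (R=-3.5000) → pose (-2.9511, 6.0627, -1.8444)
step 4: θ'=-1.2194 (R=-0.6000) → pose (-2.9655, 6.4314, -1.2194)
step 5: θ'=-2.2194 (R=1.7500) → pose (-2.7170, 8.0909, -2.2194)
step 6: θ'=0.2806 (R=1.6000) → pose (-0.9988, 5.5869, 0.2806)

(-0.9988, 5.5869, 0.2806)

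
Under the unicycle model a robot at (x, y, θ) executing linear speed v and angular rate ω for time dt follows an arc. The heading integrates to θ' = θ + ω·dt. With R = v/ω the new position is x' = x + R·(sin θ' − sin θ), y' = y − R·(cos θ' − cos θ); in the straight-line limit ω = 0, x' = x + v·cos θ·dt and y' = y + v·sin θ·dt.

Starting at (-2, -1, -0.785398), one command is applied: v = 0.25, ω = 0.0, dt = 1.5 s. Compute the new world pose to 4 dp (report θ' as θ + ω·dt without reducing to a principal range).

(-1.7348, -1.2652, -0.7854)

θ' = -0.7854 + 0.0·1.5 = -0.7854
ω = 0 → straight: x' = -2 + 0.25·cos(-0.7854)·1.5 = -1.7348
y' = -1 + 0.25·sin(-0.7854)·1.5 = -1.2652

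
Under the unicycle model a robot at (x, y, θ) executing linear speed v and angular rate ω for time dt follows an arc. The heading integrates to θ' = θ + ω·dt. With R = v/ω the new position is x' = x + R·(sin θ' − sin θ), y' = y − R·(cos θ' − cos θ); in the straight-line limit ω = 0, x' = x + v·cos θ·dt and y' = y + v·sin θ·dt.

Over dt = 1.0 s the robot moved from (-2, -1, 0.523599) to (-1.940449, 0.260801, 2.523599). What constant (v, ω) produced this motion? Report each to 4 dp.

v = 1.5000, ω = 2.0000

Δθ = 2.523599 − 0.523599 = 2.000000
ω = Δθ/dt = 2.000000/1.0 = 2.0000
R = −Δy/(cos θ' − cos θ) = 0.7500
v = R·ω = 0.7500·2.0000 = 1.5000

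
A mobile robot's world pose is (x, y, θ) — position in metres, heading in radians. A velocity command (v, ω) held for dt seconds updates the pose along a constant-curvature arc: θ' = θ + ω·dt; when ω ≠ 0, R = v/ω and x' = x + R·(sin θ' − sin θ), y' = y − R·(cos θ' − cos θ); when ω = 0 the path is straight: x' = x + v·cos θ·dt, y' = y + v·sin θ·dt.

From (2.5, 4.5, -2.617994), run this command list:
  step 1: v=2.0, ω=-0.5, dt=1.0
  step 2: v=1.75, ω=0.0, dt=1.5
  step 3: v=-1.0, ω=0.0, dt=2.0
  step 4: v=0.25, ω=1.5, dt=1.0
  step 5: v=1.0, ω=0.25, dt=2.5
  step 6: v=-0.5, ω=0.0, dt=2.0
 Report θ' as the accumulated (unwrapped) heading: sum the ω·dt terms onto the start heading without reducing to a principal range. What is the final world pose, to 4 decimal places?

step 1: θ'=-3.1180 (R=-4.0000) → pose (0.5944, 3.9652, -3.1180)
step 2: θ'=-3.1180 (straight) → pose (-2.0299, 3.9033, -3.1180)
step 3: θ'=-3.1180 (straight) → pose (-0.0304, 3.9505, -3.1180)
step 4: θ'=-1.6180 (R=0.1667) → pose (-0.1930, 3.7917, -1.6180)
step 5: θ'=-0.9930 (R=4.0000) → pose (0.4519, 1.4183, -0.9930)
step 6: θ'=-0.9930 (straight) → pose (-0.0943, 2.2559, -0.9930)

(-0.0943, 2.2559, -0.9930)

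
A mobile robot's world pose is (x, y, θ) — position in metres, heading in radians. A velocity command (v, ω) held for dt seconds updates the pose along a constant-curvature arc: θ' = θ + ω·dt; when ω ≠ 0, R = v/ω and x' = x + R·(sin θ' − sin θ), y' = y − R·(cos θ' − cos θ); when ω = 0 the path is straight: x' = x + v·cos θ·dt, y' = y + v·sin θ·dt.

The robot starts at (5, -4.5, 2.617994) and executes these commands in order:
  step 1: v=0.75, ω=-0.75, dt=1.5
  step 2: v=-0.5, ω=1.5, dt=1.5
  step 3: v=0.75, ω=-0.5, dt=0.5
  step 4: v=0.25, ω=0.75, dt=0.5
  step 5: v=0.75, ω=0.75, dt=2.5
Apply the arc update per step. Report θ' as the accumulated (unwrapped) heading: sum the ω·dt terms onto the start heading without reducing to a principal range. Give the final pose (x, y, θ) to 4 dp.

step 1: θ'=1.4930 (R=-1.0000) → pose (4.5030, -3.5563, 1.4930)
step 2: θ'=3.7430 (R=-0.3333) → pose (5.0239, -3.8570, 3.7430)
step 3: θ'=3.4930 (R=-1.5000) → pose (4.6916, -4.0285, 3.4930)
step 4: θ'=3.8680 (R=0.3333) → pose (4.5849, -4.0923, 3.8680)
step 5: θ'=5.7430 (R=1.0000) → pose (4.7348, -5.6975, 5.7430)

(4.7348, -5.6975, 5.7430)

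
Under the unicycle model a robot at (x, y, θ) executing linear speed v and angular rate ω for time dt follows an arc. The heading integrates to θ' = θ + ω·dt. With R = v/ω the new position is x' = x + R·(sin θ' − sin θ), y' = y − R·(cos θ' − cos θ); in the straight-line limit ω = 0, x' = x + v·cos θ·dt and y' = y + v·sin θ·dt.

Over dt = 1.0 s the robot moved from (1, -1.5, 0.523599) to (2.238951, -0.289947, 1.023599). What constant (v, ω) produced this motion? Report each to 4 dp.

Δθ = 1.023599 − 0.523599 = 0.500000
ω = Δθ/dt = 0.500000/1.0 = 0.5000
R = Δx/(sin θ' − sin θ) = 3.5000
v = R·ω = 3.5000·0.5000 = 1.7500

v = 1.7500, ω = 0.5000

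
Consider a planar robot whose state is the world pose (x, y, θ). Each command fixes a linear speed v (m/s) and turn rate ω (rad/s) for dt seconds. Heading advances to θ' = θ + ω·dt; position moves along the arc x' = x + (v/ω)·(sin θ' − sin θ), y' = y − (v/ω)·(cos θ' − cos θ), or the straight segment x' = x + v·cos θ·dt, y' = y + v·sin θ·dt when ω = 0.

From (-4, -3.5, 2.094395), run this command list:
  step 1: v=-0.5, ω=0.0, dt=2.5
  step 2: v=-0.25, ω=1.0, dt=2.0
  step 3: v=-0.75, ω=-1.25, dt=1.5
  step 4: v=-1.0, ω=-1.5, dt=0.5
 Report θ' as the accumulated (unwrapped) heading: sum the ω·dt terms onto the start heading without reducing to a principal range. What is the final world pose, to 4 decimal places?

(-1.8556, -5.0578, 1.4694)

step 1: θ'=2.0944 (straight) → pose (-3.3750, -4.5825, 2.0944)
step 2: θ'=4.0944 (R=-0.2500) → pose (-2.9547, -4.6024, 4.0944)
step 3: θ'=2.2194 (R=0.6000) → pose (-1.9875, -4.5876, 2.2194)
step 4: θ'=1.4694 (R=0.6667) → pose (-1.8556, -5.0578, 1.4694)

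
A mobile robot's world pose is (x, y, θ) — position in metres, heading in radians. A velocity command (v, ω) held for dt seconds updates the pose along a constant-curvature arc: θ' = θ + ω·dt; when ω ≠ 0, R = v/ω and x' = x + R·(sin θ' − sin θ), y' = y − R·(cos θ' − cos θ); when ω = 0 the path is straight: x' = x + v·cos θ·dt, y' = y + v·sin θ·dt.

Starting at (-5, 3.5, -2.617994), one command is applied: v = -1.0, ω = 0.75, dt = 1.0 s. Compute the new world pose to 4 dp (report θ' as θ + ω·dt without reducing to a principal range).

θ' = -2.6180 + 0.75·1.0 = -1.8680
R = v/ω = -1.0/0.75 = -1.3333
x' = -5 + -1.3333·(sin -1.8680 − sin -2.6180) = -4.3918
y' = 3.5 − -1.3333·(cos -1.8680 − cos -2.6180) = 4.2642

(-4.3918, 4.2642, -1.8680)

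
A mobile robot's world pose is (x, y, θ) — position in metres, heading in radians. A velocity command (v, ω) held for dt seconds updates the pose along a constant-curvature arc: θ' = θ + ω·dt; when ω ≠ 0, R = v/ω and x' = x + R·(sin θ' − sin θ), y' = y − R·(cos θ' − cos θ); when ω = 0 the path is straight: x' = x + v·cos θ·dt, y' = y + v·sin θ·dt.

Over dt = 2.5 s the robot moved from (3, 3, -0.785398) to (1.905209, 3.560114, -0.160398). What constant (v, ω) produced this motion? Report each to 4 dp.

Δθ = -0.160398 − -0.785398 = 0.625000
ω = Δθ/dt = 0.625000/2.5 = 0.2500
R = Δx/(sin θ' − sin θ) = -2.0000
v = R·ω = -2.0000·0.2500 = -0.5000

v = -0.5000, ω = 0.2500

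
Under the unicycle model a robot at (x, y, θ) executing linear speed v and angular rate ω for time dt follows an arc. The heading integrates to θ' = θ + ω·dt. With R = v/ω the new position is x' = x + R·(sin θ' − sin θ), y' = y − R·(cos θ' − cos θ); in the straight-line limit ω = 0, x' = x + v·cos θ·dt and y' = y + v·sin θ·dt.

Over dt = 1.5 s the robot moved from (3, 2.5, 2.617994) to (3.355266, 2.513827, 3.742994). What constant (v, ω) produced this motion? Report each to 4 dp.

v = -0.2500, ω = 0.7500

Δθ = 3.742994 − 2.617994 = 1.125000
ω = Δθ/dt = 1.125000/1.5 = 0.7500
R = Δx/(sin θ' − sin θ) = -0.3333
v = R·ω = -0.3333·0.7500 = -0.2500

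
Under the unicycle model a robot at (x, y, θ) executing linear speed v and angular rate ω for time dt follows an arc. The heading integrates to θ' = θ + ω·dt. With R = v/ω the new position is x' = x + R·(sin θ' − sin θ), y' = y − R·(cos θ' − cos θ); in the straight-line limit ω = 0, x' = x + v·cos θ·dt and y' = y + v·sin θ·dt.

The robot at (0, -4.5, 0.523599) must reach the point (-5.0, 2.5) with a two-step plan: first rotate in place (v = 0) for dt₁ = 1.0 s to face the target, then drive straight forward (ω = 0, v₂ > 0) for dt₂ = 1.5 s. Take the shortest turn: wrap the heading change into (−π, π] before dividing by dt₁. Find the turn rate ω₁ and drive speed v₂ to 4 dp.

heading to target = atan2(2.5−-4.5, -5−0) = 2.1910
Δθ = wrap(2.1910 − 0.5236) = 1.6674; ω₁ = Δθ/dt₁ = 1.6674
distance = √((-5−0)² + (2.5−-4.5)²) = 8.6023; v₂ = distance/dt₂ = 5.7349

ω₁ = 1.6674, v₂ = 5.7349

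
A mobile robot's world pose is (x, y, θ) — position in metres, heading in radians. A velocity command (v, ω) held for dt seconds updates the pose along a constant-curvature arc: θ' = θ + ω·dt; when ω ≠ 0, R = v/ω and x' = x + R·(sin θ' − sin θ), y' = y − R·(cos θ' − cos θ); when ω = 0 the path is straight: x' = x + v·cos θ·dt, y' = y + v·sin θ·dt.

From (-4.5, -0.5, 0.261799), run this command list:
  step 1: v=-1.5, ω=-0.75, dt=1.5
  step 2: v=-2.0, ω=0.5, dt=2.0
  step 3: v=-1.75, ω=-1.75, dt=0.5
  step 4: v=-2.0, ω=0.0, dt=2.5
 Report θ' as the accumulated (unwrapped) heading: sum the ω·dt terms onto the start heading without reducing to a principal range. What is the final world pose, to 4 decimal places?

step 1: θ'=-0.8632 (R=2.0000) → pose (-6.5375, 0.1318, -0.8632)
step 2: θ'=0.1368 (R=-4.0000) → pose (-10.1227, 1.4944, 0.1368)
step 3: θ'=-0.7382 (R=1.0000) → pose (-10.9320, 1.7454, -0.7382)
step 4: θ'=-0.7382 (straight) → pose (-14.6304, 5.1102, -0.7382)

(-14.6304, 5.1102, -0.7382)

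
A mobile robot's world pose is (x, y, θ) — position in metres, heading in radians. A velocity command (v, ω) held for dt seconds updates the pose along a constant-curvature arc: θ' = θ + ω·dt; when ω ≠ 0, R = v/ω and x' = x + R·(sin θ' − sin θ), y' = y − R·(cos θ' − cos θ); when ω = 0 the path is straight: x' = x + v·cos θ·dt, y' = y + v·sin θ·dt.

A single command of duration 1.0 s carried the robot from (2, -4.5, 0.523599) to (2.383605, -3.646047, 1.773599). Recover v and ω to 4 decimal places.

v = 1.0000, ω = 1.2500

Δθ = 1.773599 − 0.523599 = 1.250000
ω = Δθ/dt = 1.250000/1.0 = 1.2500
R = −Δy/(cos θ' − cos θ) = 0.8000
v = R·ω = 0.8000·1.2500 = 1.0000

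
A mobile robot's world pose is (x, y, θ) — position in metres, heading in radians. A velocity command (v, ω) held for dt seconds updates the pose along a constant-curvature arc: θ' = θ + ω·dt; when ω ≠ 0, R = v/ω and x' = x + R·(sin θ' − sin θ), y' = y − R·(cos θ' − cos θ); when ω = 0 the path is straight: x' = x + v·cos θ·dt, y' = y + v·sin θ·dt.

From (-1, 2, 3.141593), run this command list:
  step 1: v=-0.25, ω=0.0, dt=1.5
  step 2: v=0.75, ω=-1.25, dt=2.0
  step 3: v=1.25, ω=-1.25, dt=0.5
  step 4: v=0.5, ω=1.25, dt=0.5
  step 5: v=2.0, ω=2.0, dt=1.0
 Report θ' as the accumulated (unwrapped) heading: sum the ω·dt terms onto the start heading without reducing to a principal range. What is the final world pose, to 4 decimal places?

(-0.2885, 5.0376, 2.6416)

step 1: θ'=3.1416 (straight) → pose (-0.6250, 2.0000, 3.1416)
step 2: θ'=0.6416 (R=-0.6000) → pose (-0.9841, 3.0807, 0.6416)
step 3: θ'=0.0166 (R=-1.0000) → pose (-0.4022, 3.2794, 0.0166)
step 4: θ'=0.6416 (R=0.4000) → pose (-0.1695, 3.3589, 0.6416)
step 5: θ'=2.6416 (R=1.0000) → pose (-0.2885, 5.0376, 2.6416)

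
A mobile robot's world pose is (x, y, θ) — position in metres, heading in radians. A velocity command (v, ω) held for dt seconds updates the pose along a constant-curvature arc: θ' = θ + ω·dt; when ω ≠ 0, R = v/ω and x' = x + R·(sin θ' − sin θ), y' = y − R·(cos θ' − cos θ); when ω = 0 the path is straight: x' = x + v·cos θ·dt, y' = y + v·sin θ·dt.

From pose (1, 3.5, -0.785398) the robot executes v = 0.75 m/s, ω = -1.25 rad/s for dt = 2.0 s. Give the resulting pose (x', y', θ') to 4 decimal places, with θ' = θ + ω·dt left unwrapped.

(0.4897, 2.4819, -3.2854)

θ' = -0.7854 + -1.25·2.0 = -3.2854
R = v/ω = 0.75/-1.25 = -0.6000
x' = 1 + -0.6000·(sin -3.2854 − sin -0.7854) = 0.4897
y' = 3.5 − -0.6000·(cos -3.2854 − cos -0.7854) = 2.4819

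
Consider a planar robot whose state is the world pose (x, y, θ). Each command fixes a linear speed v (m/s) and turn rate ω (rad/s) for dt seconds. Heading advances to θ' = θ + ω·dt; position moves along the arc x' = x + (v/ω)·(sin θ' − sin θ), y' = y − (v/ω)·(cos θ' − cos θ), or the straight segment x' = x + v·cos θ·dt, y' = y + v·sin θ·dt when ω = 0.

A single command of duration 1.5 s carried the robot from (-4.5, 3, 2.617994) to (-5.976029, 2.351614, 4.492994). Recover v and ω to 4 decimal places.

v = 1.2500, ω = 1.2500

Δθ = 4.492994 − 2.617994 = 1.875000
ω = Δθ/dt = 1.875000/1.5 = 1.2500
R = Δx/(sin θ' − sin θ) = 1.0000
v = R·ω = 1.0000·1.2500 = 1.2500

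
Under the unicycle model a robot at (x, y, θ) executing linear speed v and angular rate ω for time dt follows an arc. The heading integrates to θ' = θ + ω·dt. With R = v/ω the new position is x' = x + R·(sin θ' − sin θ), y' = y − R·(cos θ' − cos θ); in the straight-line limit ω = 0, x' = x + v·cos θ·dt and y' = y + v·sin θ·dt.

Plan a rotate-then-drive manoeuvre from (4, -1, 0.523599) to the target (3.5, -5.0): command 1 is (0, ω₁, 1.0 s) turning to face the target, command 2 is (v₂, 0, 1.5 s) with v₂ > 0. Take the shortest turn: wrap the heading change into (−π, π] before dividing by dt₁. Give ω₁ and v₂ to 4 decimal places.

ω₁ = -2.2188, v₂ = 2.6874

heading to target = atan2(-5−-1, 3.5−4) = -1.6952
Δθ = wrap(-1.6952 − 0.5236) = -2.2188; ω₁ = Δθ/dt₁ = -2.2188
distance = √((3.5−4)² + (-5−-1)²) = 4.0311; v₂ = distance/dt₂ = 2.6874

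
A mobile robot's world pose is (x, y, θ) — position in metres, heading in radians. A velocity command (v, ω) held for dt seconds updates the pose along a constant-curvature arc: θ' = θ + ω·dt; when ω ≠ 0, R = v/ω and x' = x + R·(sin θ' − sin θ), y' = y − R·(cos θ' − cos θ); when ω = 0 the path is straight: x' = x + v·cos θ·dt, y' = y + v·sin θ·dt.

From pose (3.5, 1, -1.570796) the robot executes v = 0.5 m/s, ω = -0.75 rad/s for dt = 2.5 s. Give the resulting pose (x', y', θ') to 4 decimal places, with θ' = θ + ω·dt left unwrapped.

(2.6336, 0.3639, -3.4458)

θ' = -1.5708 + -0.75·2.5 = -3.4458
R = v/ω = 0.5/-0.75 = -0.6667
x' = 3.5 + -0.6667·(sin -3.4458 − sin -1.5708) = 2.6336
y' = 1 − -0.6667·(cos -3.4458 − cos -1.5708) = 0.3639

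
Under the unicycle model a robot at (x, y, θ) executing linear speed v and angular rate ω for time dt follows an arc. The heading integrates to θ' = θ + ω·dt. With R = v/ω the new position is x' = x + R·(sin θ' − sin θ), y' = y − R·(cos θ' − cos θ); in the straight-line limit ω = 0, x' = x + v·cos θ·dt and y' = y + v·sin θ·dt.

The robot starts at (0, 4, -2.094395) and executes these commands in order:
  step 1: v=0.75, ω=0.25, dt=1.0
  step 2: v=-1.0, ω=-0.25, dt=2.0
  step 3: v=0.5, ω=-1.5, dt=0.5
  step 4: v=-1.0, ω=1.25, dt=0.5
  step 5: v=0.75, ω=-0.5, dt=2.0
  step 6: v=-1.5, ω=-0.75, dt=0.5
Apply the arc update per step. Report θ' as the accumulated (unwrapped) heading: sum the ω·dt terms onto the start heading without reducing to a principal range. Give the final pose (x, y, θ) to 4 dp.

(0.1687, 4.4839, -3.8444)

step 1: θ'=-1.8444 (R=3.0000) → pose (-0.2903, 3.3106, -1.8444)
step 2: θ'=-2.3444 (R=4.0000) → pose (0.6993, 5.0247, -2.3444)
step 3: θ'=-3.0944 (R=-0.3333) → pose (0.4765, 4.9246, -3.0944)
step 4: θ'=-2.4694 (R=-0.8000) → pose (0.9370, 5.0977, -2.4694)
step 5: θ'=-3.4694 (R=-1.5000) → pose (-0.4800, 4.8513, -3.4694)
step 6: θ'=-3.8444 (R=2.0000) → pose (0.1687, 4.4839, -3.8444)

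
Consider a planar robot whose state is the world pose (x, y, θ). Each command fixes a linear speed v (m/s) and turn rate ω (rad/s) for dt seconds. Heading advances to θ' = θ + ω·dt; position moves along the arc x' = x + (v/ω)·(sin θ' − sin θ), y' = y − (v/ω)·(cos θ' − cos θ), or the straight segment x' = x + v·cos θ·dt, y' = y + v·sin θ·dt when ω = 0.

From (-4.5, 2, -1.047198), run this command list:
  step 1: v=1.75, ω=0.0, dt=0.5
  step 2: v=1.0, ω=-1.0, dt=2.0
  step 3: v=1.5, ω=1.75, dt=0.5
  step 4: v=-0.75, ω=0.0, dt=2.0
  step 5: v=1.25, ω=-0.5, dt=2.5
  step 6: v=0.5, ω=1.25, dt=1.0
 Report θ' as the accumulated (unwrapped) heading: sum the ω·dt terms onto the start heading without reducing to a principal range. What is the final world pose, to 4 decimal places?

(-7.8058, -0.5306, -2.1722)

step 1: θ'=-1.0472 (straight) → pose (-4.0625, 1.2422, -1.0472)
step 2: θ'=-3.0472 (R=-1.0000) → pose (-4.8343, -0.2533, -3.0472)
step 3: θ'=-2.1722 (R=0.8571) → pose (-5.4602, -0.6217, -2.1722)
step 4: θ'=-2.1722 (straight) → pose (-4.6115, 0.6151, -2.1722)
step 5: θ'=-3.4222 (R=-2.5000) → pose (-7.3652, -0.3726, -3.4222)
step 6: θ'=-2.1722 (R=0.4000) → pose (-7.8058, -0.5306, -2.1722)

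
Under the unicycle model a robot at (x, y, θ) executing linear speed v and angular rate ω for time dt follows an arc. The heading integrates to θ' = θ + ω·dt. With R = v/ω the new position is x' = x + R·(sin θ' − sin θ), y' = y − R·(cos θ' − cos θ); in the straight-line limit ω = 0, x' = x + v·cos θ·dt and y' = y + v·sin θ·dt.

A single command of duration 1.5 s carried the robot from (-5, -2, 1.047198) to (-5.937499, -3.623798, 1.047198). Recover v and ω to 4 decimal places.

Δθ = 1.047198 − 1.047198 = 0.000000
ω = Δθ/dt = 0.000000/1.5 = 0.0000
ω = 0 → v = (Δx·cos θ + Δy·sin θ)/dt = -1.2500

v = -1.2500, ω = 0.0000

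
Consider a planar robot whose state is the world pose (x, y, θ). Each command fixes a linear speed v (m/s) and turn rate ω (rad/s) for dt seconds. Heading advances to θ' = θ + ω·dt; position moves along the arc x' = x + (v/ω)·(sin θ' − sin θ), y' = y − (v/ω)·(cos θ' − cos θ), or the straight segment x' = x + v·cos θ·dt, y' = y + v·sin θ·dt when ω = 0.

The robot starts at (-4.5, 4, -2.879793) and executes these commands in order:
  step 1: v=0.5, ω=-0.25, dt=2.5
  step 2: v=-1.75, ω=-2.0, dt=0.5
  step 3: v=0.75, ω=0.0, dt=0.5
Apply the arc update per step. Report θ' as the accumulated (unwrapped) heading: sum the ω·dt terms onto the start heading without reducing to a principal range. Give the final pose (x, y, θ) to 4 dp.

step 1: θ'=-3.5048 (R=-2.0000) → pose (-5.7282, 4.0623, -3.5048)
step 2: θ'=-4.5048 (R=0.8750) → pose (-5.1828, 3.4247, -4.5048)
step 3: θ'=-4.5048 (straight) → pose (-5.2601, 3.7917, -4.5048)

(-5.2601, 3.7917, -4.5048)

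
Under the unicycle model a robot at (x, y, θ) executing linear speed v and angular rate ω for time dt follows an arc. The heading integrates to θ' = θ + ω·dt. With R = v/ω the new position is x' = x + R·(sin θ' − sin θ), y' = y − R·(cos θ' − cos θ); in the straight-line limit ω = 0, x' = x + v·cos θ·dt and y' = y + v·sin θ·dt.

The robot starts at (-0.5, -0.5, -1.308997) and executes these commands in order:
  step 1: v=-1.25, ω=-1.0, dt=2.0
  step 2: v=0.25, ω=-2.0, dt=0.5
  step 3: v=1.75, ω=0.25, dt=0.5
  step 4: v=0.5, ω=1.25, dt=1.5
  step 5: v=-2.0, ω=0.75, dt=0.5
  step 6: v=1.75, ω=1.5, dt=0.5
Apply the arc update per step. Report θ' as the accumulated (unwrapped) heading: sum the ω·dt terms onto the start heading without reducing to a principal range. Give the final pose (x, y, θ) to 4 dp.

step 1: θ'=-3.3090 (R=1.2500) → pose (0.9157, 1.0560, -3.3090)
step 2: θ'=-4.3090 (R=-0.1250) → pose (0.8215, 1.1302, -4.3090)
step 3: θ'=-4.1840 (R=7.0000) → pose (0.4287, 1.9115, -4.1840)
step 4: θ'=-2.3090 (R=0.4000) → pose (-0.2126, 1.9790, -2.3090)
step 5: θ'=-1.9340 (R=-2.6667) → pose (0.3076, 2.8262, -1.9340)
step 6: θ'=-1.1840 (R=1.1667) → pose (0.3177, 1.9716, -1.1840)

(0.3177, 1.9716, -1.1840)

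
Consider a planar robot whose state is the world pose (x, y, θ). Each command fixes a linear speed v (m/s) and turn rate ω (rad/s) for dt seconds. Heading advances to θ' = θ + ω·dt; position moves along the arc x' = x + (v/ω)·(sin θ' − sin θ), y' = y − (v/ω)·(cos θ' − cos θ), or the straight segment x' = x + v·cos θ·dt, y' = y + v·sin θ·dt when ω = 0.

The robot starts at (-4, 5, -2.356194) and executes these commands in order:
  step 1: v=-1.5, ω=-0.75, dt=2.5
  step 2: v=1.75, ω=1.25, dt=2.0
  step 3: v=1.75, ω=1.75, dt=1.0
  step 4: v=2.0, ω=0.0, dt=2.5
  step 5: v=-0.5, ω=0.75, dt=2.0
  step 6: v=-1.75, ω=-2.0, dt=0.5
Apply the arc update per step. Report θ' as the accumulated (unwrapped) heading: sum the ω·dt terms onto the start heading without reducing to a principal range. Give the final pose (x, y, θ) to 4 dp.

step 1: θ'=-4.2312 (R=2.0000) → pose (-0.8129, 4.5115, -4.2312)
step 2: θ'=-1.7312 (R=1.4000) → pose (-3.4359, 4.0871, -1.7312)
step 3: θ'=0.0188 (R=1.0000) → pose (-2.4300, 2.9276, 0.0188)
step 4: θ'=0.0188 (straight) → pose (2.5691, 3.0216, 0.0188)
step 5: θ'=1.5188 (R=-0.6667) → pose (1.9159, 2.3897, 1.5188)
step 6: θ'=0.5188 (R=0.8750) → pose (1.4760, 1.6753, 0.5188)

(1.4760, 1.6753, 0.5188)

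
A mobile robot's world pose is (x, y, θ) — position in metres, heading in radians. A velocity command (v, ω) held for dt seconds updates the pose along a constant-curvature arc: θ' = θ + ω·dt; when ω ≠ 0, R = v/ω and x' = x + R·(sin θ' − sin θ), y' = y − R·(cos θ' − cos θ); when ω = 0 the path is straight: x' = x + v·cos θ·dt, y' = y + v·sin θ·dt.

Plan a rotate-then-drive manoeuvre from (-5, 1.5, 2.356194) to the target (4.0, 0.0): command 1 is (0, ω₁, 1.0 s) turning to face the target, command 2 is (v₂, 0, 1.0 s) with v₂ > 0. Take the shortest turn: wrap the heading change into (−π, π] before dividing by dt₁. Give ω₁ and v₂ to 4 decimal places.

heading to target = atan2(0−1.5, 4−-5) = -0.1651
Δθ = wrap(-0.1651 − 2.3562) = -2.5213; ω₁ = Δθ/dt₁ = -2.5213
distance = √((4−-5)² + (0−1.5)²) = 9.1241; v₂ = distance/dt₂ = 9.1241

ω₁ = -2.5213, v₂ = 9.1241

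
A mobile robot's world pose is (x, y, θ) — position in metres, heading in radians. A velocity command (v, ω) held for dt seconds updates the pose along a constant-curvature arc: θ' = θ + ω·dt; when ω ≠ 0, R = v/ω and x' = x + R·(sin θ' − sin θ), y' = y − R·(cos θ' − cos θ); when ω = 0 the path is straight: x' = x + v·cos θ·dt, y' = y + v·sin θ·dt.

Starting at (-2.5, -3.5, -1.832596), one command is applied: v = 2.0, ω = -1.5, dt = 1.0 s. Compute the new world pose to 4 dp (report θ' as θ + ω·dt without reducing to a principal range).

(-4.0410, -4.4640, -3.3326)

θ' = -1.8326 + -1.5·1.0 = -3.3326
R = v/ω = 2.0/-1.5 = -1.3333
x' = -2.5 + -1.3333·(sin -3.3326 − sin -1.8326) = -4.0410
y' = -3.5 − -1.3333·(cos -3.3326 − cos -1.8326) = -4.4640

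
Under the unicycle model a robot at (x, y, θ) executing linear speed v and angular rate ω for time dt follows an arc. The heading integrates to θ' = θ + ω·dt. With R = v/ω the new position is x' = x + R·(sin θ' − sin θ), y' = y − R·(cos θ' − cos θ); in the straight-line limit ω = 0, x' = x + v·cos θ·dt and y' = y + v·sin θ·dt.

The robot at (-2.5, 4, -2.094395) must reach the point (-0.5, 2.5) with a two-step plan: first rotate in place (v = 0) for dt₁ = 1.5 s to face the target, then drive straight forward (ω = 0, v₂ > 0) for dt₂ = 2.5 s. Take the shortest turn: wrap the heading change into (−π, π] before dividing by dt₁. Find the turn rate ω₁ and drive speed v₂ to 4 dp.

heading to target = atan2(2.5−4, -0.5−-2.5) = -0.6435
Δθ = wrap(-0.6435 − -2.0944) = 1.4509; ω₁ = Δθ/dt₁ = 0.9673
distance = √((-0.5−-2.5)² + (2.5−4)²) = 2.5000; v₂ = distance/dt₂ = 1.0000

ω₁ = 0.9673, v₂ = 1.0000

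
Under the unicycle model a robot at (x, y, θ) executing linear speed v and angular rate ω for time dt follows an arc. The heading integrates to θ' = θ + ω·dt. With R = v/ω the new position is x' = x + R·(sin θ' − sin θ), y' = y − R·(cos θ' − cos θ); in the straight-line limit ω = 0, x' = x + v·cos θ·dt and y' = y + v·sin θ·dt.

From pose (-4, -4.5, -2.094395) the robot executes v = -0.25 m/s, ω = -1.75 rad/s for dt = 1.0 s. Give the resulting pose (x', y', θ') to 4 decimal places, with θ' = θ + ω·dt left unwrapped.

θ' = -2.0944 + -1.75·1.0 = -3.8444
R = v/ω = -0.25/-1.75 = 0.1429
x' = -4 + 0.1429·(sin -3.8444 − sin -2.0944) = -3.7839
y' = -4.5 − 0.1429·(cos -3.8444 − cos -2.0944) = -4.4624

(-3.7839, -4.4624, -3.8444)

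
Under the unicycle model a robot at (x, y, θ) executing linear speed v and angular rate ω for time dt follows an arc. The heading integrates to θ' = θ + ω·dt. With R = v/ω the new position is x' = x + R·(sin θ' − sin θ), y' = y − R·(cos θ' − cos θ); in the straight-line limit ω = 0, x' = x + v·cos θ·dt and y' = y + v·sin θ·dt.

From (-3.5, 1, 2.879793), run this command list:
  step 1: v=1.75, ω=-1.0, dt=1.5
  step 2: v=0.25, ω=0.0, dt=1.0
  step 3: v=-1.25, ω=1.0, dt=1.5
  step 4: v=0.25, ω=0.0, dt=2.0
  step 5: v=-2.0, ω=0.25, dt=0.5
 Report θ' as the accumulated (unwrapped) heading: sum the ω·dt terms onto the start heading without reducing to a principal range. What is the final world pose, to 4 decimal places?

step 1: θ'=1.3798 (R=-1.7500) → pose (-4.7652, 3.0226, 1.3798)
step 2: θ'=1.3798 (straight) → pose (-4.7178, 3.2681, 1.3798)
step 3: θ'=2.8798 (R=-1.2500) → pose (-3.8140, 1.8233, 2.8798)
step 4: θ'=2.8798 (straight) → pose (-4.2970, 1.9527, 2.8798)
step 5: θ'=3.0048 (R=-8.0000) → pose (-3.3174, 1.7549, 3.0048)

(-3.3174, 1.7549, 3.0048)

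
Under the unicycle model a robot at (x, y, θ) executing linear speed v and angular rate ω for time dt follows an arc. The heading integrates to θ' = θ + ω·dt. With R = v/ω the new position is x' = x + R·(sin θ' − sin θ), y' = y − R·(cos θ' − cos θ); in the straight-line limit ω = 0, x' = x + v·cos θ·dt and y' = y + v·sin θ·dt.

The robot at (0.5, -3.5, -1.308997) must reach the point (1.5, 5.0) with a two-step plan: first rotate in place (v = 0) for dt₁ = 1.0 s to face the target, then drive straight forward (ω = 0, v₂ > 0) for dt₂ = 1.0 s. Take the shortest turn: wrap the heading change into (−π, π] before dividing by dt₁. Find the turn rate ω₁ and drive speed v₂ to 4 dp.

ω₁ = 2.7627, v₂ = 8.5586

heading to target = atan2(5−-3.5, 1.5−0.5) = 1.4537
Δθ = wrap(1.4537 − -1.3090) = 2.7627; ω₁ = Δθ/dt₁ = 2.7627
distance = √((1.5−0.5)² + (5−-3.5)²) = 8.5586; v₂ = distance/dt₂ = 8.5586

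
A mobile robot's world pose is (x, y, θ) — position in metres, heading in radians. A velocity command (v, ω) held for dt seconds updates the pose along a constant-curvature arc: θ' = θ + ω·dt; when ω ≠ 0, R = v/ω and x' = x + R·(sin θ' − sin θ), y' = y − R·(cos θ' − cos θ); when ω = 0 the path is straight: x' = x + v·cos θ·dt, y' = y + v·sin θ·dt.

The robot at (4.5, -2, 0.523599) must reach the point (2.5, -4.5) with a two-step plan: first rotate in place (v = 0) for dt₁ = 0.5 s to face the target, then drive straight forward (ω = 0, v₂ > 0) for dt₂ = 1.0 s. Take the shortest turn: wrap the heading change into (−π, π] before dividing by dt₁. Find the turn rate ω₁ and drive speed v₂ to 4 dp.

heading to target = atan2(-4.5−-2, 2.5−4.5) = -2.2455
Δθ = wrap(-2.2455 − 0.5236) = -2.7691; ω₁ = Δθ/dt₁ = -5.5383
distance = √((2.5−4.5)² + (-4.5−-2)²) = 3.2016; v₂ = distance/dt₂ = 3.2016

ω₁ = -5.5383, v₂ = 3.2016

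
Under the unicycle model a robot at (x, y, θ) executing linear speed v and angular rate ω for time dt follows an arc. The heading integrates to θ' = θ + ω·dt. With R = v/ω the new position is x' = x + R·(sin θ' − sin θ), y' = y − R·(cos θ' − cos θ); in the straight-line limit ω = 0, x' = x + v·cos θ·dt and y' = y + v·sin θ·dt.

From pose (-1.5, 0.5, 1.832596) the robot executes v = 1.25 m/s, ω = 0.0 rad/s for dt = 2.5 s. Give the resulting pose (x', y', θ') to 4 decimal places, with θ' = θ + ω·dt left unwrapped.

(-2.3088, 3.5185, 1.8326)

θ' = 1.8326 + 0.0·2.5 = 1.8326
ω = 0 → straight: x' = -1.5 + 1.25·cos(1.8326)·2.5 = -2.3088
y' = 0.5 + 1.25·sin(1.8326)·2.5 = 3.5185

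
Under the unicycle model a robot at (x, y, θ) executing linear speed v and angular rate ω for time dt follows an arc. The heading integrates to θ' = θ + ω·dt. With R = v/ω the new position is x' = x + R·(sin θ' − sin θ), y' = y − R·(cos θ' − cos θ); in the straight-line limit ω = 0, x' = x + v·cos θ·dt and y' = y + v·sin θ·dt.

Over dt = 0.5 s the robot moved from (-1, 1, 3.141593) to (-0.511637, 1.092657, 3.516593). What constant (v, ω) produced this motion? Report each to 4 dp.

Δθ = 3.516593 − 3.141593 = 0.375000
ω = Δθ/dt = 0.375000/0.5 = 0.7500
R = Δx/(sin θ' − sin θ) = -1.3333
v = R·ω = -1.3333·0.7500 = -1.0000

v = -1.0000, ω = 0.7500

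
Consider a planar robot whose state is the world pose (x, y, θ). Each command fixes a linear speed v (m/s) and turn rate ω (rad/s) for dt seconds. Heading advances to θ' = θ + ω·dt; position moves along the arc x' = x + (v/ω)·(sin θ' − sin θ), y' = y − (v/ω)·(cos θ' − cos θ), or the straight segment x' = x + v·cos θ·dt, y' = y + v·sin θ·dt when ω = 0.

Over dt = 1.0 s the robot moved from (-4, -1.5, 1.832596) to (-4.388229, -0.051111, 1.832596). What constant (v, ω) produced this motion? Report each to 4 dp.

Δθ = 1.832596 − 1.832596 = 0.000000
ω = Δθ/dt = 0.000000/1.0 = 0.0000
ω = 0 → v = (Δx·cos θ + Δy·sin θ)/dt = 1.5000

v = 1.5000, ω = 0.0000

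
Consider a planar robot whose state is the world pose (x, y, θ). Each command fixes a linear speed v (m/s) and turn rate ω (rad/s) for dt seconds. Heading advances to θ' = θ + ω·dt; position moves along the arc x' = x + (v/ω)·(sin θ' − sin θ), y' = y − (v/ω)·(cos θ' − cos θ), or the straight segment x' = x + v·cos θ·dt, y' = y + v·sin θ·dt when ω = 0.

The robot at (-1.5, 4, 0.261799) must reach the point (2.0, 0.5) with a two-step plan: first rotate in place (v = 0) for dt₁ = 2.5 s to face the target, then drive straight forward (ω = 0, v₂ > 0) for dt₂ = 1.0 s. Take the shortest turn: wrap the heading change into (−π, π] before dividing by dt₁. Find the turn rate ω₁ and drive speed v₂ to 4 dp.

ω₁ = -0.4189, v₂ = 4.9497

heading to target = atan2(0.5−4, 2−-1.5) = -0.7854
Δθ = wrap(-0.7854 − 0.2618) = -1.0472; ω₁ = Δθ/dt₁ = -0.4189
distance = √((2−-1.5)² + (0.5−4)²) = 4.9497; v₂ = distance/dt₂ = 4.9497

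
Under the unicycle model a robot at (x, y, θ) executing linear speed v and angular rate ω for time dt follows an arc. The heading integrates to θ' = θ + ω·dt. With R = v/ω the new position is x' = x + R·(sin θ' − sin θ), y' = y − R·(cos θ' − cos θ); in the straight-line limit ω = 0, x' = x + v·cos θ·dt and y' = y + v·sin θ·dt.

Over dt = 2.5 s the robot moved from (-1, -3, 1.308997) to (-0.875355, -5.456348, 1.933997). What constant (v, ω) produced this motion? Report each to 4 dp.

Δθ = 1.933997 − 1.308997 = 0.625000
ω = Δθ/dt = 0.625000/2.5 = 0.2500
R = −Δy/(cos θ' − cos θ) = -4.0000
v = R·ω = -4.0000·0.2500 = -1.0000

v = -1.0000, ω = 0.2500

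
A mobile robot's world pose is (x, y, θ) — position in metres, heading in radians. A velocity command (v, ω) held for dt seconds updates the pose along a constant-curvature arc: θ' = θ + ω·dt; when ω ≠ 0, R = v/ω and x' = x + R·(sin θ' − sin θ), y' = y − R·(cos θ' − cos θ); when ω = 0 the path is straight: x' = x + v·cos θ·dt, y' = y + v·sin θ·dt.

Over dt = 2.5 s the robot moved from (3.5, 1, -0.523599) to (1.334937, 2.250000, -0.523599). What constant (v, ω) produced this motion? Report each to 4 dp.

v = -1.0000, ω = 0.0000

Δθ = -0.523599 − -0.523599 = 0.000000
ω = Δθ/dt = 0.000000/2.5 = 0.0000
ω = 0 → v = (Δx·cos θ + Δy·sin θ)/dt = -1.0000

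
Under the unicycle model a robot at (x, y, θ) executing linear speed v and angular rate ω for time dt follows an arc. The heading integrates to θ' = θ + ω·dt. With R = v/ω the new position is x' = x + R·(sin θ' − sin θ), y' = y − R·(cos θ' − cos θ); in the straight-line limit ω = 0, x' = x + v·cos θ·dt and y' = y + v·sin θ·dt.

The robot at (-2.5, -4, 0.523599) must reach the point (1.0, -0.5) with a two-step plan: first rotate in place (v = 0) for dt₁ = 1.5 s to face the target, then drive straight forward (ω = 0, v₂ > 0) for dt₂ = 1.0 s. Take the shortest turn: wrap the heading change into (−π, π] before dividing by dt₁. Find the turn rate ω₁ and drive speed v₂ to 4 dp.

heading to target = atan2(-0.5−-4, 1−-2.5) = 0.7854
Δθ = wrap(0.7854 − 0.5236) = 0.2618; ω₁ = Δθ/dt₁ = 0.1745
distance = √((1−-2.5)² + (-0.5−-4)²) = 4.9497; v₂ = distance/dt₂ = 4.9497

ω₁ = 0.1745, v₂ = 4.9497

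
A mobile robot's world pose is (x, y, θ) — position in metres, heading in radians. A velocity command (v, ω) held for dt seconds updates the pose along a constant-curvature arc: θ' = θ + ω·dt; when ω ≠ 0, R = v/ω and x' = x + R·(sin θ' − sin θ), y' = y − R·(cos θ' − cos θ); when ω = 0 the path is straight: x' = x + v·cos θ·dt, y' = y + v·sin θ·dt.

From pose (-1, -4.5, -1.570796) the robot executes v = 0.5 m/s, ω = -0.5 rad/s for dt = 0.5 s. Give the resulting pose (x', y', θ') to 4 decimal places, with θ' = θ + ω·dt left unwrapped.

θ' = -1.5708 + -0.5·0.5 = -1.8208
R = v/ω = 0.5/-0.5 = -1.0000
x' = -1 + -1.0000·(sin -1.8208 − sin -1.5708) = -1.0311
y' = -4.5 − -1.0000·(cos -1.8208 − cos -1.5708) = -4.7474

(-1.0311, -4.7474, -1.8208)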